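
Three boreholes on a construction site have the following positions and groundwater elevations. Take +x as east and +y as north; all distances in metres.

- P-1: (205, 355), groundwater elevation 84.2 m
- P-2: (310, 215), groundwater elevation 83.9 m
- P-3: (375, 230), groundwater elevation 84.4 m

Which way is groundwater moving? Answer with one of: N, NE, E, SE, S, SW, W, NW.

Three-point gradient (reference P-1): Δ to P-2 = (105, -140, -0.3), Δ to P-3 = (170, -125, +0.2).
∂h/∂x = +0.006136, ∂h/∂y = +0.006745 (det = 10675).
Flow = −∇h = (-0.006136 east, -0.006745 north), which points southwest.

SW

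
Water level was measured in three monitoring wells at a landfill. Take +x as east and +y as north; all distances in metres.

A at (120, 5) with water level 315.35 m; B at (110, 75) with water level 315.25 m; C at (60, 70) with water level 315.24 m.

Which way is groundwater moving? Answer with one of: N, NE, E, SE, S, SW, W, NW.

Differences from A: to B (Δx, Δy, Δh) = (-10, 70, -0.10); to C = (-60, 65, -0.11).
Determinant of the coordinate differences = (-10)·65 − (-60)·70 = 3550.
∂h/∂x = [(-0.10)·65 − (-0.11)·70] / 3550 = +0.0003380
∂h/∂y = [(-10)·(-0.11) − (-60)·(-0.10)] / 3550 = -0.001380
Flow = −∇h = (-0.0003380 east, +0.001380 north), which points north.

N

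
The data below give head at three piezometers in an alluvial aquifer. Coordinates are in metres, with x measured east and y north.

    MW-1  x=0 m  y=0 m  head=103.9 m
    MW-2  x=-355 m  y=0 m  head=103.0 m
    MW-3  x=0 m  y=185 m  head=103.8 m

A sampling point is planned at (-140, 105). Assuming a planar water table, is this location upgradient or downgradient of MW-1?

∂h/∂x = (103.0 − 103.9) / (-355 − 0) = +0.002535
∂h/∂y = (103.8 − 103.9) / (185 − 0) = -0.0005405
Head at (-140, 105) = 103.9 + (+0.002535)·(-140) + (-0.0005405)·(105) = 103.49 m.
That is lower than the 103.9 m at MW-1, so the point is downgradient.

downgradient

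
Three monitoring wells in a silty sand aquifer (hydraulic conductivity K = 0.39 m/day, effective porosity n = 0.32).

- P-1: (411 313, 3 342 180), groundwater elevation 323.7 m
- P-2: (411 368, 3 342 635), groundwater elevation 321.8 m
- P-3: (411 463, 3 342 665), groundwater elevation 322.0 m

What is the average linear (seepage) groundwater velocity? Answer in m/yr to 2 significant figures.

With h = a·x + b·y + c and P-1 as origin, the differences give:
  55·a + 455·b = -1.9
  150·a + 485·b = -1.7
Eliminate b (×485 and ×455, subtract): -41575·a = -148.00 → a = ∂h/∂x = +0.003560
Back-substitute: b = ∂h/∂y = -0.004606.
|∇h| = √(0.003560² + -0.004606²) = 0.005821
Seepage velocity v = K·i/n = 0.39 × 0.005821 / 0.32 = 0.007094 m/day = 2.591 m/yr.

2.6 m/yr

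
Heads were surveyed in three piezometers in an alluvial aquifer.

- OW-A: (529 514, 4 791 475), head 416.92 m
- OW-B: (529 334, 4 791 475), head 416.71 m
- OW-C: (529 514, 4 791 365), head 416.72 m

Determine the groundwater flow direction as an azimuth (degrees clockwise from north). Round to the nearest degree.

213°

∂h/∂x = (416.71 − 416.92) / (529334 − 529514) = +0.001167
∂h/∂y = (416.72 − 416.92) / (4791365 − 4791475) = +0.001818
Flow direction (−∇h) has components (-0.001167 E, -0.001818 N).
Azimuth = atan2(E, N) = atan2(-0.001167, -0.001818) = 212.7° ≈ 213°.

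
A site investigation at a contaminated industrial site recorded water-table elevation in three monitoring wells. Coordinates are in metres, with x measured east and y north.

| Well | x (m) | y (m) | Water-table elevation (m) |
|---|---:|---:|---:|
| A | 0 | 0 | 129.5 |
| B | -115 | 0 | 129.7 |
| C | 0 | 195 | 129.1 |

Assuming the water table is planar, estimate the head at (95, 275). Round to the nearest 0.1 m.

128.8 m

∂h/∂x = (129.7 − 129.5) / (-115 − 0) = -0.001739
∂h/∂y = (129.1 − 129.5) / (195 − 0) = -0.002051
h(95, 275) = 129.5 + (-0.001739)·(95) + (-0.002051)·(275) = 129.5 -0.165 -0.564 = 128.771 m.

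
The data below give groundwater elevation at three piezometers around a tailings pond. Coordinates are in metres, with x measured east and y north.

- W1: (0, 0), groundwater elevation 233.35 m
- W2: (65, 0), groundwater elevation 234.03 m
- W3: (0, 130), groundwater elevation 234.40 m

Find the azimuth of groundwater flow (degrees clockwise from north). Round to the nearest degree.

232°

∂h/∂x = (234.03 − 233.35) / (65 − 0) = +0.01046
∂h/∂y = (234.40 − 233.35) / (130 − 0) = +0.008077
Flow direction (−∇h) has components (-0.01046 E, -0.008077 N).
Azimuth = atan2(E, N) = atan2(-0.01046, -0.008077) = 232.3° ≈ 232°.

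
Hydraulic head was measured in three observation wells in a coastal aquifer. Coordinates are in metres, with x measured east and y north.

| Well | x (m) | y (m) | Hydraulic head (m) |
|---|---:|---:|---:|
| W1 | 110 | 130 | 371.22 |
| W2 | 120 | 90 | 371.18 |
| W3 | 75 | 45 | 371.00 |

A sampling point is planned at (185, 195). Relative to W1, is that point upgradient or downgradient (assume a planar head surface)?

Taking W1 as reference: W2−W1 = (10, -40, -0.04); W3−W1 = (-35, -85, -0.22).
Solve a·Δx + b·Δy = Δh: det = 10·(-85) − (-35)·(-40) = -2250.
∂h/∂x = [(-0.04)·(-85) − (-0.22)·(-40)] / -2250 = +0.002400
∂h/∂y = [10·(-0.22) − (-35)·(-0.04)] / -2250 = +0.001600
Head at (185, 195) = 371.22 + (+0.002400)·(75) + (+0.001600)·(65) = 371.50 m.
That is higher than the 371.22 m at W1, so the point is upgradient.

upgradient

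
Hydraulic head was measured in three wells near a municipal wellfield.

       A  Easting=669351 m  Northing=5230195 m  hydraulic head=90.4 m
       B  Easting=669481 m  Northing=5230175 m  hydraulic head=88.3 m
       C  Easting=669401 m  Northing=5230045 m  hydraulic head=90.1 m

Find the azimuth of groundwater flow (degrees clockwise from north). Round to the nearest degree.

078°

Differences from A: to B (Δx, Δy, Δh) = (130, -20, -2.1); to C = (50, -150, -0.3).
Determinant of the coordinate differences = 130·(-150) − 50·(-20) = -18500.
∂h/∂x = [(-2.1)·(-150) − (-0.3)·(-20)] / -18500 = -0.01670
∂h/∂y = [130·(-0.3) − 50·(-2.1)] / -18500 = -0.003568
Flow direction (−∇h) has components (+0.01670 E, +0.003568 N).
Azimuth = atan2(E, N) = atan2(+0.01670, +0.003568) = 77.9° ≈ 078°.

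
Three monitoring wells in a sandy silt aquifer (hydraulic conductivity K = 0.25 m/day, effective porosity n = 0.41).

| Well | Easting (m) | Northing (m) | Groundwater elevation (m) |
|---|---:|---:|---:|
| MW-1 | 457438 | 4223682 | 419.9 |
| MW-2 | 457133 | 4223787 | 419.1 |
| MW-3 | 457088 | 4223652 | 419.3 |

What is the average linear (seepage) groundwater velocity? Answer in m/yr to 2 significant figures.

0.63 m/yr

With h = a·x + b·y + c and MW-1 as origin, the differences give:
  (-305)·a + 105·b = -0.8
  (-350)·a + (-30)·b = -0.6
Eliminate b (×(-30) and ×105, subtract): 45900·a = 87.00 → a = ∂h/∂x = +0.001895
Back-substitute: b = ∂h/∂y = -0.002113.
|∇h| = √(0.001895² + -0.002113²) = 0.002838
Seepage velocity v = K·i/n = 0.25 × 0.002838 / 0.41 = 0.00173 m/day = 0.6319 m/yr.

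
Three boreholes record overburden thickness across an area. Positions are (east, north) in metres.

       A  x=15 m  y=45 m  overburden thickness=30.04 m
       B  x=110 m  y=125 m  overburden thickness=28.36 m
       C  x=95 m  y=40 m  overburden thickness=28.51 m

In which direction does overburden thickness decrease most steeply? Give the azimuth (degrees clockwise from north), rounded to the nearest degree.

095°

Differences from A: to B (Δx, Δy, Δh) = (95, 80, -1.68); to C = (80, -5, -1.53).
Solve a·Δx + b·Δy = Δd: det = 95·(-5) − 80·80 = -6875.
∂d/∂x = [(-1.68)·(-5) − (-1.53)·80] / -6875 = -0.01903
∂d/∂y = [95·(-1.53) − 80·(-1.68)] / -6875 = +0.001593
Steepest decrease is along −∇f: components (+0.01903 E, -0.001593 N).
Azimuth = atan2(+0.01903, -0.001593) = 94.8° ≈ 095°.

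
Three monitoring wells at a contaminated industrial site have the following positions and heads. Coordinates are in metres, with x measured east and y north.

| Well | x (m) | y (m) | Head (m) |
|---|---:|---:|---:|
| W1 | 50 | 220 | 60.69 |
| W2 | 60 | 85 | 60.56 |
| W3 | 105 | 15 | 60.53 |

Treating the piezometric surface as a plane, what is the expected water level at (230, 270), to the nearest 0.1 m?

With h = a·x + b·y + c and W1 as origin, the differences give:
  10·a + (-135)·b = -0.13
  55·a + (-205)·b = -0.16
Eliminate b (×(-205) and ×(-135), subtract): 5375·a = 5.050 → a = ∂h/∂x = +0.0009395
Back-substitute: b = ∂h/∂y = +0.001033.
h(230, 270) = 60.69 + (+0.0009395)·(180) + (+0.001033)·(50) = 60.69 +0.169 +0.052 = 60.911 m.

60.9 m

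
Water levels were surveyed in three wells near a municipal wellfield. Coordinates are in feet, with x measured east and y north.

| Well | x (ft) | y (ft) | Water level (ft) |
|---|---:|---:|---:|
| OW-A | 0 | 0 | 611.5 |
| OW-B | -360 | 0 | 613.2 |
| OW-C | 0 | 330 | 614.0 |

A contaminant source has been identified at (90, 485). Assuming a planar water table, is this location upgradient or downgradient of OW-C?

upgradient

∂h/∂x = (613.2 − 611.5) / (-360 − 0) = -0.004722
∂h/∂y = (614.0 − 611.5) / (330 − 0) = +0.007576
Head at (90, 485) = 611.5 + (-0.004722)·(90) + (+0.007576)·(485) = 614.75 ft.
That is higher than the 614.0 ft at OW-C, so the point is upgradient.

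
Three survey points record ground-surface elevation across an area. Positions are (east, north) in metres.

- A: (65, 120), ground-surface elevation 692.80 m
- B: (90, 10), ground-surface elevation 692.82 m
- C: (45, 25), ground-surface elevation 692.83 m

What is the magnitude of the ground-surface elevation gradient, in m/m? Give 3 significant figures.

0.000396 m/m

With z = a·x + b·y + c and A as origin, the differences give:
  25·a + (-110)·b = +0.02
  (-20)·a + (-95)·b = +0.03
Eliminate b (×(-95) and ×(-110), subtract): -4575·a = 1.400 → a = ∂z/∂x = -0.0003060
Back-substitute: b = ∂z/∂y = -0.0002514.
|∇f| = √(-0.0003060² + -0.0002514²) = 0.000396 m/m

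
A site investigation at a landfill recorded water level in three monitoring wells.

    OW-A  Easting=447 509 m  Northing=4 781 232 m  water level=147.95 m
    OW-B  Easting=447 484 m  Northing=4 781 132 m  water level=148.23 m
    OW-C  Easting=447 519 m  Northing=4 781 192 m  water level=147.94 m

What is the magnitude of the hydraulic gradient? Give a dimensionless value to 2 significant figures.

Taking OW-A as reference: OW-B−OW-A = (-25, -100, +0.28); OW-C−OW-A = (10, -40, -0.01).
Determinant of the coordinate differences = (-25)·(-40) − 10·(-100) = 2000.
∂h/∂x = [(+0.28)·(-40) − (-0.01)·(-100)] / 2000 = -0.006100
∂h/∂y = [(-25)·(-0.01) − 10·(+0.28)] / 2000 = -0.001275
|∇h| = √(-0.006100² + -0.001275²) = 0.006232

0.0062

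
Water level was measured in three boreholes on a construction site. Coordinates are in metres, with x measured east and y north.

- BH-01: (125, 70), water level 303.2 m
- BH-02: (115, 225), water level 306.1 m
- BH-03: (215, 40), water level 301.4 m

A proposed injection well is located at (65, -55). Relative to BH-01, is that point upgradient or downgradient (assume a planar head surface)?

downgradient

Taking BH-01 as reference: BH-02−BH-01 = (-10, 155, +2.9); BH-03−BH-01 = (90, -30, -1.8).
Solve a·Δx + b·Δy = Δh: det = (-10)·(-30) − 90·155 = -13650.
∂h/∂x = [(+2.9)·(-30) − (-1.8)·155] / -13650 = -0.01407
∂h/∂y = [(-10)·(-1.8) − 90·(+2.9)] / -13650 = +0.01780
Head at (65, -55) = 303.2 + (-0.01407)·(-60) + (+0.01780)·(-125) = 301.82 m.
That is lower than the 303.2 m at BH-01, so the point is downgradient.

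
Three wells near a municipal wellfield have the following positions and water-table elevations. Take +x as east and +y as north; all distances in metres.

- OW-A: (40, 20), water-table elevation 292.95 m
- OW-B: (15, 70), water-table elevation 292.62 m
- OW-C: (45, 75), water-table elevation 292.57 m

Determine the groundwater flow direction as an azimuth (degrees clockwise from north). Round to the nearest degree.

Three-point gradient (reference OW-A): Δ to OW-B = (-25, 50, -0.33), Δ to OW-C = (5, 55, -0.38).
∂h/∂x = -0.0005231, ∂h/∂y = -0.006862 (det = -1625).
Flow direction (−∇h) has components (+0.0005231 E, +0.006862 N).
Azimuth = atan2(E, N) = atan2(+0.0005231, +0.006862) = 4.4° ≈ 004°.

004°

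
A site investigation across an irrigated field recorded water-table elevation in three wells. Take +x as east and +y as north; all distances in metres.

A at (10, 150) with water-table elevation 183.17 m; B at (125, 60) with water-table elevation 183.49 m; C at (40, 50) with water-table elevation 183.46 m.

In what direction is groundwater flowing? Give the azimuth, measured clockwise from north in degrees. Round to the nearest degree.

346°

Taking A as reference: B−A = (115, -90, +0.32); C−A = (30, -100, +0.29).
Solve a·Δx + b·Δy = Δh: det = 115·(-100) − 30·(-90) = -8800.
∂h/∂x = [(+0.32)·(-100) − (+0.29)·(-90)] / -8800 = +0.0006705
∂h/∂y = [115·(+0.29) − 30·(+0.32)] / -8800 = -0.002699
Flow direction (−∇h) has components (-0.0006705 E, +0.002699 N).
Azimuth = atan2(E, N) = atan2(-0.0006705, +0.002699) = 346.0° ≈ 346°.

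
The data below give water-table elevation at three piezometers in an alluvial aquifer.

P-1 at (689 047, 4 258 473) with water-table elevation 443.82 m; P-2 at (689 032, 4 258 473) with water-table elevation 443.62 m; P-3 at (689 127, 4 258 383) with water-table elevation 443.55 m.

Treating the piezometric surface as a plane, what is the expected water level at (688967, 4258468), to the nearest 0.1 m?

With h = a·x + b·y + c and P-1 as origin, the differences give:
  (-15)·a + 0·b = -0.20
  80·a + (-90)·b = -0.27
Eliminate b (×(-90) and ×0, subtract): 1350·a = 18.000 → a = ∂h/∂x = +0.01333
Back-substitute: b = ∂h/∂y = +0.01485.
h(688967, 4258468) = 443.82 + (+0.01333)·(-80) + (+0.01485)·(-5) = 443.82 -1.067 -0.074 = 442.679 m.

442.7 m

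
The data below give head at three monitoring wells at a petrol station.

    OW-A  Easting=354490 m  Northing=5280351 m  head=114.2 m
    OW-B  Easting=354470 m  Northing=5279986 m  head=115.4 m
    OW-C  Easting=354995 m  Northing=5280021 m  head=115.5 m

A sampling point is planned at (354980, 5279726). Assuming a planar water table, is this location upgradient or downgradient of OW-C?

Three-point gradient (reference OW-A): Δ to OW-B = (-20, -365, +1.2), Δ to OW-C = (505, -330, +1.3).
∂h/∂x = +0.0004112, ∂h/∂y = -0.003310 (det = 190925).
Head at (354980, 5279726) = 114.2 + (+0.0004112)·(490) + (-0.003310)·(-625) = 116.47 m.
That is higher than the 115.5 m at OW-C, so the point is upgradient.

upgradient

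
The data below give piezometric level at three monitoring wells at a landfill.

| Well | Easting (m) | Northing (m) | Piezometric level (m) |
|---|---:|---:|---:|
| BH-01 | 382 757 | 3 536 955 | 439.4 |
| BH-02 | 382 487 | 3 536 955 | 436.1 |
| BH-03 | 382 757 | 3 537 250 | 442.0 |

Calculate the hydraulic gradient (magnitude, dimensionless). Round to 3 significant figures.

∂h/∂x = (436.1 − 439.4) / (382487 − 382757) = +0.01222
∂h/∂y = (442.0 − 439.4) / (3537250 − 3536955) = +0.008814
|∇h| = √(0.01222² + 0.008814²) = 0.01507

0.0151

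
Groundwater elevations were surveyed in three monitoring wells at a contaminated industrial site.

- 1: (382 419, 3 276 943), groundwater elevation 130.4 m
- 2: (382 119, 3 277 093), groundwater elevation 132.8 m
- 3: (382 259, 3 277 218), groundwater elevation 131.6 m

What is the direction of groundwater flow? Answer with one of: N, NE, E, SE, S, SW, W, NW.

E

Differences from 1: to 2 (Δx, Δy, Δh) = (-300, 150, +2.4); to 3 = (-160, 275, +1.2).
Determinant of the coordinate differences = (-300)·275 − (-160)·150 = -58500.
∂h/∂x = [(+2.4)·275 − (+1.2)·150] / -58500 = -0.008205
∂h/∂y = [(-300)·(+1.2) − (-160)·(+2.4)] / -58500 = -0.0004103
Flow = −∇h = (+0.008205 east, +0.0004103 north), which points east.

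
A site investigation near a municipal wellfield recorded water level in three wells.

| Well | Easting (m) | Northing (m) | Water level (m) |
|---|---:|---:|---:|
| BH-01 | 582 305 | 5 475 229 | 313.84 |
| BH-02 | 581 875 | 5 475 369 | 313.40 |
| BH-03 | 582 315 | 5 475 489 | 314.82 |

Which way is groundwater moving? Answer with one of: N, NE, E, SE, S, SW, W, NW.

Taking BH-01 as reference: BH-02−BH-01 = (-430, 140, -0.44); BH-03−BH-01 = (10, 260, +0.98).
Solve a·Δx + b·Δy = Δh: det = (-430)·260 − 10·140 = -113200.
∂h/∂x = [(-0.44)·260 − (+0.98)·140] / -113200 = +0.002223
∂h/∂y = [(-430)·(+0.98) − 10·(-0.44)] / -113200 = +0.003684
Flow = −∇h = (-0.002223 east, -0.003684 north), which points southwest.

SW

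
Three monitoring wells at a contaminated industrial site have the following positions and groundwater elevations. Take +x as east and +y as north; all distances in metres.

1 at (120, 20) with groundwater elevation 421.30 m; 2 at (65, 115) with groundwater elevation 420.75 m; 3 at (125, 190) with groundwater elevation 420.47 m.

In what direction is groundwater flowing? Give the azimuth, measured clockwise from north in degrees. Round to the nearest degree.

343°

Taking 1 as reference: 2−1 = (-55, 95, -0.55); 3−1 = (5, 170, -0.83).
Determinant of the coordinate differences = (-55)·170 − 5·95 = -9825.
∂h/∂x = [(-0.55)·170 − (-0.83)·95] / -9825 = +0.001491
∂h/∂y = [(-55)·(-0.83) − 5·(-0.55)] / -9825 = -0.004926
Flow direction (−∇h) has components (-0.001491 E, +0.004926 N).
Azimuth = atan2(E, N) = atan2(-0.001491, +0.004926) = 343.2° ≈ 343°.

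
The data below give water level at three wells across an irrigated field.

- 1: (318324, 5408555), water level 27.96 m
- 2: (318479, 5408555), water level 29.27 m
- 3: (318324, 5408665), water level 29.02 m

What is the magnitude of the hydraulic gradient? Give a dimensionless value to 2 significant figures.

0.013

∂h/∂x = (29.27 − 27.96) / (318479 − 318324) = +0.008452
∂h/∂y = (29.02 − 27.96) / (5408665 − 5408555) = +0.009636
|∇h| = √(0.008452² + 0.009636²) = 0.01282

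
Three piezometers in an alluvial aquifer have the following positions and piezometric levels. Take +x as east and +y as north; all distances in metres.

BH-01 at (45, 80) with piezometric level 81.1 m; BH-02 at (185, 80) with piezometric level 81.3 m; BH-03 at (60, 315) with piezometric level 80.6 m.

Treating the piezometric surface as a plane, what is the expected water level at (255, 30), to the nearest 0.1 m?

Taking BH-01 as reference: BH-02−BH-01 = (140, 0, +0.2); BH-03−BH-01 = (15, 235, -0.5).
Solve a·Δx + b·Δy = Δh: det = 140·235 − 15·0 = 32900.
∂h/∂x = [(+0.2)·235 − (-0.5)·0] / 32900 = +0.001429
∂h/∂y = [140·(-0.5) − 15·(+0.2)] / 32900 = -0.002219
h(255, 30) = 81.1 + (+0.001429)·(210) + (-0.002219)·(-50) = 81.1 +0.300 +0.111 = 81.511 m.

81.5 m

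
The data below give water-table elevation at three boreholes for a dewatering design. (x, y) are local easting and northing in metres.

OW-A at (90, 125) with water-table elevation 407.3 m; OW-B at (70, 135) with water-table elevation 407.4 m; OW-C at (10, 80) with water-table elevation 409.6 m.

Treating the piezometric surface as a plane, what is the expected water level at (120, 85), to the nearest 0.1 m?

407.7 m

With h = a·x + b·y + c and OW-A as origin, the differences give:
  (-20)·a + 10·b = +0.1
  (-80)·a + (-45)·b = +2.3
Eliminate b (×(-45) and ×10, subtract): 1700·a = -27.50 → a = ∂h/∂x = -0.01618
Back-substitute: b = ∂h/∂y = -0.02235.
h(120, 85) = 407.3 + (-0.01618)·(30) + (-0.02235)·(-40) = 407.3 -0.485 +0.894 = 407.709 m.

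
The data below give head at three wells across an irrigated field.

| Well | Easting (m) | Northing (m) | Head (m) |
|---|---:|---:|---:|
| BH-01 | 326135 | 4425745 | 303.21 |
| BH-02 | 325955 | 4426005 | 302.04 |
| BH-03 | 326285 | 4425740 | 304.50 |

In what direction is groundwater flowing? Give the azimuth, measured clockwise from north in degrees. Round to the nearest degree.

Taking BH-01 as reference: BH-02−BH-01 = (-180, 260, -1.17); BH-03−BH-01 = (150, -5, +1.29).
Determinant of the coordinate differences = (-180)·(-5) − 150·260 = -38100.
∂h/∂x = [(-1.17)·(-5) − (+1.29)·260] / -38100 = +0.008650
∂h/∂y = [(-180)·(+1.29) − 150·(-1.17)] / -38100 = +0.001488
Flow direction (−∇h) has components (-0.008650 E, -0.001488 N).
Azimuth = atan2(E, N) = atan2(-0.008650, -0.001488) = 260.2° ≈ 260°.

260°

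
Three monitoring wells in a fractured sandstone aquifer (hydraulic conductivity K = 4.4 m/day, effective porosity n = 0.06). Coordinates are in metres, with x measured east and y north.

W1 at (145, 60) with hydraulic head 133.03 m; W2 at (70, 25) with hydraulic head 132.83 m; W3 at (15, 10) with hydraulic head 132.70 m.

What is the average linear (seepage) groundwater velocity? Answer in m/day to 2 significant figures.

0.18 m/day

With h = a·x + b·y + c and W1 as origin, the differences give:
  (-75)·a + (-35)·b = -0.20
  (-130)·a + (-50)·b = -0.33
Eliminate b (×(-50) and ×(-35), subtract): -800·a = -1.550 → a = ∂h/∂x = +0.001938
Back-substitute: b = ∂h/∂y = +0.001562.
|∇h| = √(0.001938² + 0.001562²) = 0.002489
Seepage velocity v = K·i/n = 4.4 × 0.002489 / 0.06 = 0.1825 m/day.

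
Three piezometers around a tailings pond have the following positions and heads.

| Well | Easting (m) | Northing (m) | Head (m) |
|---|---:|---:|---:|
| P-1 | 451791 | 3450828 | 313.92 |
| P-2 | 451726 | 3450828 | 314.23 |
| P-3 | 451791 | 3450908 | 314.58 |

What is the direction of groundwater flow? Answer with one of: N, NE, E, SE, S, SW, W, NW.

SE

∂h/∂x = (314.23 − 313.92) / (451726 − 451791) = -0.004769
∂h/∂y = (314.58 − 313.92) / (3450908 − 3450828) = +0.008250
Flow = −∇h = (+0.004769 east, -0.008250 north), which points southeast.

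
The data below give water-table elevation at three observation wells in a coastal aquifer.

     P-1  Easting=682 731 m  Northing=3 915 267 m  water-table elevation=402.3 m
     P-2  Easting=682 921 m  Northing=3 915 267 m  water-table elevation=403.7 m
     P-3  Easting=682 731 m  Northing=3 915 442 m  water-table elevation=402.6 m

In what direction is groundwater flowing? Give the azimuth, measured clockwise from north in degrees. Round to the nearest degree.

∂h/∂x = (403.7 − 402.3) / (682921 − 682731) = +0.007368
∂h/∂y = (402.6 − 402.3) / (3915442 − 3915267) = +0.001714
Flow direction (−∇h) has components (-0.007368 E, -0.001714 N).
Azimuth = atan2(E, N) = atan2(-0.007368, -0.001714) = 256.9° ≈ 257°.

257°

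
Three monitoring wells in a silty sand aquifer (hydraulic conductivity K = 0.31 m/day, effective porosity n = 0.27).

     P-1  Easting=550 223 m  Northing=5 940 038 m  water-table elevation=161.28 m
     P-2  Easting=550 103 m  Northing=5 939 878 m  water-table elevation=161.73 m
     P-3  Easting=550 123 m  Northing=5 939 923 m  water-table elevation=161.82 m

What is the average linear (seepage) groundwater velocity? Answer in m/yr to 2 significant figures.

With h = a·x + b·y + c and P-1 as origin, the differences give:
  (-120)·a + (-160)·b = +0.45
  (-100)·a + (-115)·b = +0.54
Eliminate b (×(-115) and ×(-160), subtract): -2200·a = 34.650 → a = ∂h/∂x = -0.01575
Back-substitute: b = ∂h/∂y = +0.009000.
|∇h| = √(-0.01575² + 0.009000²) = 0.01814
Seepage velocity v = K·i/n = 0.31 × 0.01814 / 0.27 = 0.02083 m/day = 7.608 m/yr.

7.6 m/yr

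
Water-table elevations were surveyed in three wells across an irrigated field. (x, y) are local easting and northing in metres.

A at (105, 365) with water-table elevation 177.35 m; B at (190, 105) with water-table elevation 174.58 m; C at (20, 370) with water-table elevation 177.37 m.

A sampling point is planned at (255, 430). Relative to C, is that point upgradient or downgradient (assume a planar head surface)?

upgradient

Taking A as reference: B−A = (85, -260, -2.77); C−A = (-85, 5, +0.02).
Solve a·Δx + b·Δy = Δh: det = 85·5 − (-85)·(-260) = -21675.
∂h/∂x = [(-2.77)·5 − (+0.02)·(-260)] / -21675 = +0.0003991
∂h/∂y = [85·(+0.02) − (-85)·(-2.77)] / -21675 = +0.01078
Head at (255, 430) = 177.35 + (+0.0003991)·(150) + (+0.01078)·(65) = 178.11 m.
That is higher than the 177.37 m at C, so the point is upgradient.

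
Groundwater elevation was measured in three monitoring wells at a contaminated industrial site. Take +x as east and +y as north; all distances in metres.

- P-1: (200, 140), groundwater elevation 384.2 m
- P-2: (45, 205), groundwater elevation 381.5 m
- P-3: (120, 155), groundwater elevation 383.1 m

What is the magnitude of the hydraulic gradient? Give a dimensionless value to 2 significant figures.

0.019

Differences from P-1: to P-2 (Δx, Δy, Δh) = (-155, 65, -2.7); to P-3 = (-80, 15, -1.1).
Solve a·Δx + b·Δy = Δh: det = (-155)·15 − (-80)·65 = 2875.
∂h/∂x = [(-2.7)·15 − (-1.1)·65] / 2875 = +0.01078
∂h/∂y = [(-155)·(-1.1) − (-80)·(-2.7)] / 2875 = -0.01583
|∇h| = √(0.01078² + -0.01583²) = 0.01915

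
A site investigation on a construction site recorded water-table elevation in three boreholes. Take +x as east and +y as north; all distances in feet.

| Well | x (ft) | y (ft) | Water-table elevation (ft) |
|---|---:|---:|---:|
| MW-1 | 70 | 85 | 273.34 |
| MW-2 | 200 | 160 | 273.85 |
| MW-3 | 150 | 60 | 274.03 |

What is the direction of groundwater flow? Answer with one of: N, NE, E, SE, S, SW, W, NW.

Differences from MW-1: to MW-2 (Δx, Δy, Δh) = (130, 75, +0.51); to MW-3 = (80, -25, +0.69).
Determinant of the coordinate differences = 130·(-25) − 80·75 = -9250.
∂h/∂x = [(+0.51)·(-25) − (+0.69)·75] / -9250 = +0.006973
∂h/∂y = [130·(+0.69) − 80·(+0.51)] / -9250 = -0.005286
Flow = −∇h = (-0.006973 east, +0.005286 north), which points northwest.

NW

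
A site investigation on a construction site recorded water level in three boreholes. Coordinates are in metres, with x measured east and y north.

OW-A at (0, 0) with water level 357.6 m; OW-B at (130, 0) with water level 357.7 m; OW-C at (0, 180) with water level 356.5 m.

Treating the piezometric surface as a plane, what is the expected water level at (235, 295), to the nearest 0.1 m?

356.0 m

∂h/∂x = (357.7 − 357.6) / (130 − 0) = +0.0007692
∂h/∂y = (356.5 − 357.6) / (180 − 0) = -0.006111
h(235, 295) = 357.6 + (+0.0007692)·(235) + (-0.006111)·(295) = 357.6 +0.181 -1.803 = 355.978 m.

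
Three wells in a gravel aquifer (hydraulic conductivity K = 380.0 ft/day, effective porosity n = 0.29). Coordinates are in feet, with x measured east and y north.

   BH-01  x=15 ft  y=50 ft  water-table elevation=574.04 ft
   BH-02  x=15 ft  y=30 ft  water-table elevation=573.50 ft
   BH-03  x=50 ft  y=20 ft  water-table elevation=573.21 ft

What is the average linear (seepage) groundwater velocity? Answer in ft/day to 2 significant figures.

35 ft/day

Taking BH-01 as reference: BH-02−BH-01 = (0, -20, -0.54); BH-03−BH-01 = (35, -30, -0.83).
Solve a·Δx + b·Δy = Δh: det = 0·(-30) − 35·(-20) = 700.
∂h/∂x = [(-0.54)·(-30) − (-0.83)·(-20)] / 700 = -0.0005714
∂h/∂y = [0·(-0.83) − 35·(-0.54)] / 700 = +0.02700
|∇h| = √(-0.0005714² + 0.02700²) = 0.02701
Seepage velocity v = K·i/n = 380.0 × 0.02701 / 0.29 = 35.39 ft/day.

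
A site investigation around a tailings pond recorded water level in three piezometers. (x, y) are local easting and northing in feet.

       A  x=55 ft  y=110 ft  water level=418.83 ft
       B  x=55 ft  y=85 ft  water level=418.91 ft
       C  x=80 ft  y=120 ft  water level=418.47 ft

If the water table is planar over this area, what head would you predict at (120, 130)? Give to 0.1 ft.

Differences from A: to B (Δx, Δy, Δh) = (0, -25, +0.08); to C = (25, 10, -0.36).
Determinant of the coordinate differences = 0·10 − 25·(-25) = 625.
∂h/∂x = [(+0.08)·10 − (-0.36)·(-25)] / 625 = -0.01312
∂h/∂y = [0·(-0.36) − 25·(+0.08)] / 625 = -0.003200
h(120, 130) = 418.83 + (-0.01312)·(65) + (-0.003200)·(20) = 418.83 -0.853 -0.064 = 417.913 ft.

417.9 ft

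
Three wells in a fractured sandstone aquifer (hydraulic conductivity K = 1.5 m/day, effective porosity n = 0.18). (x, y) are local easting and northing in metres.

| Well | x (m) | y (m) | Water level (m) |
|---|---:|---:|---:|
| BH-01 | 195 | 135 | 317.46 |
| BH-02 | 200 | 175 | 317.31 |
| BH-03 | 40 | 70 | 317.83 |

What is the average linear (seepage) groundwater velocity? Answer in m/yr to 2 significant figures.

11 m/yr

Differences from BH-01: to BH-02 (Δx, Δy, Δh) = (5, 40, -0.15); to BH-03 = (-155, -65, +0.37).
Solve a·Δx + b·Δy = Δh: det = 5·(-65) − (-155)·40 = 5875.
∂h/∂x = [(-0.15)·(-65) − (+0.37)·40] / 5875 = -0.0008596
∂h/∂y = [5·(+0.37) − (-155)·(-0.15)] / 5875 = -0.003643
|∇h| = √(-0.0008596² + -0.003643²) = 0.003743
Seepage velocity v = K·i/n = 1.5 × 0.003743 / 0.18 = 0.03119 m/day = 11.39 m/yr.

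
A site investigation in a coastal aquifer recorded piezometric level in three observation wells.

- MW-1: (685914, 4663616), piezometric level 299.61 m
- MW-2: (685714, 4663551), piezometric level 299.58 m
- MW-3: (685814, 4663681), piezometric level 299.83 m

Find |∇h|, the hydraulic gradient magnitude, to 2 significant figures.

0.0025

With h = a·x + b·y + c and MW-1 as origin, the differences give:
  (-200)·a + (-65)·b = -0.03
  (-100)·a + 65·b = +0.22
Eliminate b (×65 and ×(-65), subtract): -19500·a = 12.350 → a = ∂h/∂x = -0.0006333
Back-substitute: b = ∂h/∂y = +0.002410.
|∇h| = √(-0.0006333² + 0.002410²) = 0.002492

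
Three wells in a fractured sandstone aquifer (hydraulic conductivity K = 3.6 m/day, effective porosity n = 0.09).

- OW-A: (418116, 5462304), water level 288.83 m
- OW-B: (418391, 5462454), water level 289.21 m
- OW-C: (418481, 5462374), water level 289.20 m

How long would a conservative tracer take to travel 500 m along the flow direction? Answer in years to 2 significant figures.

Differences from OW-A: to OW-B (Δx, Δy, Δh) = (275, 150, +0.38); to OW-C = (365, 70, +0.37).
Determinant of the coordinate differences = 275·70 − 365·150 = -35500.
∂h/∂x = [(+0.38)·70 − (+0.37)·150] / -35500 = +0.0008141
∂h/∂y = [275·(+0.37) − 365·(+0.38)] / -35500 = +0.001041
|∇h| = √(0.0008141² + 0.001041²) = 0.001322
Seepage velocity v = K·i/n = 3.6 × 0.001322 / 0.09 = 0.05288 m/day.
t = 500 / 0.05288 = 9455 days = 25.9 years.

26 years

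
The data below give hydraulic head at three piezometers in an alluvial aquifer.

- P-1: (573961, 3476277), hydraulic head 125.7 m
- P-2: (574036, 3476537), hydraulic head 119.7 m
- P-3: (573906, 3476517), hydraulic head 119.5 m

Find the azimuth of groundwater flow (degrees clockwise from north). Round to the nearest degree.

With h = a·x + b·y + c and P-1 as origin, the differences give:
  75·a + 260·b = -6.0
  (-55)·a + 240·b = -6.2
Eliminate b (×240 and ×260, subtract): 32300·a = 172.00 → a = ∂h/∂x = +0.005325
Back-substitute: b = ∂h/∂y = -0.02461.
Flow direction (−∇h) has components (-0.005325 E, +0.02461 N).
Azimuth = atan2(E, N) = atan2(-0.005325, +0.02461) = 347.8° ≈ 348°.

348°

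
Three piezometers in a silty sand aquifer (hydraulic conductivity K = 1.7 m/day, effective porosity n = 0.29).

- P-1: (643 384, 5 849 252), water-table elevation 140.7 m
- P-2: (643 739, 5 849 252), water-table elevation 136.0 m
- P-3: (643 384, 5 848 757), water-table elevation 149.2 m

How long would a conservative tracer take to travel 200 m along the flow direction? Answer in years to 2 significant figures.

∂h/∂x = (136.0 − 140.7) / (643739 − 643384) = -0.01324
∂h/∂y = (149.2 − 140.7) / (5848757 − 5849252) = -0.01717
|∇h| = √(-0.01324² + -0.01717²) = 0.02168
Seepage velocity v = K·i/n = 1.7 × 0.02168 / 0.29 = 0.1271 m/day.
t = 200 / 0.1271 = 1574 days = 4.31 years.

4.3 years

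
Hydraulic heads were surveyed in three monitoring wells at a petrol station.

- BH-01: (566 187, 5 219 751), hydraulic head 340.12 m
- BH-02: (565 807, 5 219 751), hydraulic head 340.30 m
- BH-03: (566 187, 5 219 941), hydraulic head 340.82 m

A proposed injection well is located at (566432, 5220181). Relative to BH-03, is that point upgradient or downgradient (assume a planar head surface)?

∂h/∂x = (340.30 − 340.12) / (565807 − 566187) = -0.0004737
∂h/∂y = (340.82 − 340.12) / (5219941 − 5219751) = +0.003684
Head at (566432, 5220181) = 340.12 + (-0.0004737)·(245) + (+0.003684)·(430) = 341.59 m.
That is higher than the 340.82 m at BH-03, so the point is upgradient.

upgradient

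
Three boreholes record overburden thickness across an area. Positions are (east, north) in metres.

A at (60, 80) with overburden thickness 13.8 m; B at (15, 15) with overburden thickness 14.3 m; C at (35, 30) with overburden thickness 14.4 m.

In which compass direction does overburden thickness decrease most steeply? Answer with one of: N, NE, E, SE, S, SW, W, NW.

Differences from A: to B (Δx, Δy, Δh) = (-45, -65, +0.5); to C = (-25, -50, +0.6).
Solve a·Δx + b·Δy = Δd: det = (-45)·(-50) − (-25)·(-65) = 625.
∂d/∂x = [(+0.5)·(-50) − (+0.6)·(-65)] / 625 = +0.02240
∂d/∂y = [(-45)·(+0.6) − (-25)·(+0.5)] / 625 = -0.02320
Steepest decrease is along −∇f = (-0.02240 E, +0.02320 N) → northwest.

NW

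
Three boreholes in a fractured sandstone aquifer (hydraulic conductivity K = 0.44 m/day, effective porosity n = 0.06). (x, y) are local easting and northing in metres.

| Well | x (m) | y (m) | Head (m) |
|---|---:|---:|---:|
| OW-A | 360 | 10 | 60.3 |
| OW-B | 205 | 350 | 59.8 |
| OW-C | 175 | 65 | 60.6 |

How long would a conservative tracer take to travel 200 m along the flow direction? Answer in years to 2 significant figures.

Differences from OW-A: to OW-B (Δx, Δy, Δh) = (-155, 340, -0.5); to OW-C = (-185, 55, +0.3).
Determinant of the coordinate differences = (-155)·55 − (-185)·340 = 54375.
∂h/∂x = [(-0.5)·55 − (+0.3)·340] / 54375 = -0.002382
∂h/∂y = [(-155)·(+0.3) − (-185)·(-0.5)] / 54375 = -0.002556
|∇h| = √(-0.002382² + -0.002556²) = 0.003494
Seepage velocity v = K·i/n = 0.44 × 0.003494 / 0.06 = 0.02562 m/day.
t = 200 / 0.02562 = 7806 days = 21.4 years.

21 years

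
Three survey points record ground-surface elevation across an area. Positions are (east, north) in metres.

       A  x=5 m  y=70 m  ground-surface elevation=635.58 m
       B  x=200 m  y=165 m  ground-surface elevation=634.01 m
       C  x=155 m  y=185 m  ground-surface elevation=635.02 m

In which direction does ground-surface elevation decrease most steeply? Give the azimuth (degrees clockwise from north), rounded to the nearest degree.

Differences from A: to B (Δx, Δy, Δh) = (195, 95, -1.57); to C = (150, 115, -0.56).
Solve a·Δx + b·Δy = Δz: det = 195·115 − 150·95 = 8175.
∂z/∂x = [(-1.57)·115 − (-0.56)·95] / 8175 = -0.01558
∂z/∂y = [195·(-0.56) − 150·(-1.57)] / 8175 = +0.01545
Steepest decrease is along −∇f: components (+0.01558 E, -0.01545 N).
Azimuth = atan2(+0.01558, -0.01545) = 134.8° ≈ 135°.

135°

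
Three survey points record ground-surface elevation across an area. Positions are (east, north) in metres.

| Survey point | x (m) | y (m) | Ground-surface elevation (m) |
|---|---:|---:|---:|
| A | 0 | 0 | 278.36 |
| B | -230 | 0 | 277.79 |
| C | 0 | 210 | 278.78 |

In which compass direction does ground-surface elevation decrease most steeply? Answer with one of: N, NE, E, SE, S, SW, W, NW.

SW

∂z/∂x = (277.79 − 278.36) / (-230 − 0) = +0.002478
∂z/∂y = (278.78 − 278.36) / (210 − 0) = +0.002000
Steepest decrease is along −∇f = (-0.002478 E, -0.002000 N) → southwest.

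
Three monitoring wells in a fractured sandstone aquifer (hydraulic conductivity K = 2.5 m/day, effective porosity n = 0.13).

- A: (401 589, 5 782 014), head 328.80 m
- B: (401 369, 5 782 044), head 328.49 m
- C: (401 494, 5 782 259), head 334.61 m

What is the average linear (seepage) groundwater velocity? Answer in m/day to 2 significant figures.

0.50 m/day

With h = a·x + b·y + c and A as origin, the differences give:
  (-220)·a + 30·b = -0.31
  (-95)·a + 245·b = +5.81
Eliminate b (×245 and ×30, subtract): -51050·a = -250.250 → a = ∂h/∂x = +0.004902
Back-substitute: b = ∂h/∂y = +0.02562.
|∇h| = √(0.004902² + 0.02562²) = 0.02608
Seepage velocity v = K·i/n = 2.5 × 0.02608 / 0.13 = 0.5015 m/day.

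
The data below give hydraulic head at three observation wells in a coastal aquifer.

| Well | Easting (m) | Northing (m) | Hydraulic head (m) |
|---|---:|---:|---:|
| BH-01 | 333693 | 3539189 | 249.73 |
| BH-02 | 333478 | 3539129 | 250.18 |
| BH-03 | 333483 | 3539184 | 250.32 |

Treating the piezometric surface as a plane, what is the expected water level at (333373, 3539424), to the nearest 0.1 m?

Taking BH-01 as reference: BH-02−BH-01 = (-215, -60, +0.45); BH-03−BH-01 = (-210, -5, +0.59).
Solve a·Δx + b·Δy = Δh: det = (-215)·(-5) − (-210)·(-60) = -11525.
∂h/∂x = [(+0.45)·(-5) − (+0.59)·(-60)] / -11525 = -0.002876
∂h/∂y = [(-215)·(+0.59) − (-210)·(+0.45)] / -11525 = +0.002807
h(333373, 3539424) = 249.73 + (-0.002876)·(-320) + (+0.002807)·(235) = 249.73 +0.920 +0.660 = 251.310 m.

251.3 m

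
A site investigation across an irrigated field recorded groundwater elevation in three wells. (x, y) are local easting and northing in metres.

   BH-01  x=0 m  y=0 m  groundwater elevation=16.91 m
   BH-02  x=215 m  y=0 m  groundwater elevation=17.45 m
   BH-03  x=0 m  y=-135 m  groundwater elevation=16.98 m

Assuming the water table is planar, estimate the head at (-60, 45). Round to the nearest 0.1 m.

16.7 m

∂h/∂x = (17.45 − 16.91) / (215 − 0) = +0.002512
∂h/∂y = (16.98 − 16.91) / (-135 − 0) = -0.0005185
h(-60, 45) = 16.91 + (+0.002512)·(-60) + (-0.0005185)·(45) = 16.91 -0.151 -0.023 = 16.736 m.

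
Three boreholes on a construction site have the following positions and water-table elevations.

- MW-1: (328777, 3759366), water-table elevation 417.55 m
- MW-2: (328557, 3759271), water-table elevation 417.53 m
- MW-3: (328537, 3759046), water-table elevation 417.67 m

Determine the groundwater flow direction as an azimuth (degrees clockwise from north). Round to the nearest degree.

330°

With h = a·x + b·y + c and MW-1 as origin, the differences give:
  (-220)·a + (-95)·b = -0.02
  (-240)·a + (-320)·b = +0.12
Eliminate b (×(-320) and ×(-95), subtract): 47600·a = 17.800 → a = ∂h/∂x = +0.0003739
Back-substitute: b = ∂h/∂y = -0.0006555.
Flow direction (−∇h) has components (-0.0003739 E, +0.0006555 N).
Azimuth = atan2(E, N) = atan2(-0.0003739, +0.0006555) = 330.3° ≈ 330°.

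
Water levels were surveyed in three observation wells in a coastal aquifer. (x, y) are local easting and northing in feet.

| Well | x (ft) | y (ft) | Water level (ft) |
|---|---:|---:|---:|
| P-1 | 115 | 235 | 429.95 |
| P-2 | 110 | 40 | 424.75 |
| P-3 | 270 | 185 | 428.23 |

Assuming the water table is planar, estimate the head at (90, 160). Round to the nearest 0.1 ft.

428.0 ft

With h = a·x + b·y + c and P-1 as origin, the differences give:
  (-5)·a + (-195)·b = -5.20
  155·a + (-50)·b = -1.72
Eliminate b (×(-50) and ×(-195), subtract): 30475·a = -75.400 → a = ∂h/∂x = -0.002474
Back-substitute: b = ∂h/∂y = +0.02673.
h(90, 160) = 429.95 + (-0.002474)·(-25) + (+0.02673)·(-75) = 429.95 +0.062 -2.005 = 428.007 ft.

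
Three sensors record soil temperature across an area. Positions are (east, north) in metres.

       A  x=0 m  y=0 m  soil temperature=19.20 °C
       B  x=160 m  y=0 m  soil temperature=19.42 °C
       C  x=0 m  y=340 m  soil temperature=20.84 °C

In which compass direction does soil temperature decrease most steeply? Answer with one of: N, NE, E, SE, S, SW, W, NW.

S

∂T/∂x = (19.42 − 19.20) / (160 − 0) = +0.001375
∂T/∂y = (20.84 − 19.20) / (340 − 0) = +0.004824
Steepest decrease is along −∇f = (-0.001375 E, -0.004824 N) → south.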